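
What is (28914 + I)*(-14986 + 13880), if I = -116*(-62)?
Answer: -39933236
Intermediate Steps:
I = 7192
(28914 + I)*(-14986 + 13880) = (28914 + 7192)*(-14986 + 13880) = 36106*(-1106) = -39933236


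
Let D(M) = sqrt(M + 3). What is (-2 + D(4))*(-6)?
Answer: 12 - 6*sqrt(7) ≈ -3.8745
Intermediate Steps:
D(M) = sqrt(3 + M)
(-2 + D(4))*(-6) = (-2 + sqrt(3 + 4))*(-6) = (-2 + sqrt(7))*(-6) = 12 - 6*sqrt(7)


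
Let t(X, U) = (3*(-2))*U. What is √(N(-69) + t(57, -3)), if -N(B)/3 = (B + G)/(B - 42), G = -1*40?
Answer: √20609/37 ≈ 3.8800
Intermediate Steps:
G = -40
N(B) = -3*(-40 + B)/(-42 + B) (N(B) = -3*(B - 40)/(B - 42) = -3*(-40 + B)/(-42 + B))
t(X, U) = -6*U
√(N(-69) + t(57, -3)) = √(3*(40 - 1*(-69))/(-42 - 69) - 6*(-3)) = √(3*(40 + 69)/(-111) + 18) = √(3*(-1/111)*109 + 18) = √(-109/37 + 18) = √(557/37) = √20609/37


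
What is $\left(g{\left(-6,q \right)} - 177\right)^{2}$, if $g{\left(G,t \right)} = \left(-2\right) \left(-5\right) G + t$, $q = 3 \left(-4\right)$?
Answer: $62001$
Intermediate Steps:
$q = -12$
$g{\left(G,t \right)} = t + 10 G$ ($g{\left(G,t \right)} = 10 G + t = t + 10 G$)
$\left(g{\left(-6,q \right)} - 177\right)^{2} = \left(\left(-12 + 10 \left(-6\right)\right) - 177\right)^{2} = \left(\left(-12 - 60\right) - 177\right)^{2} = \left(-72 - 177\right)^{2} = \left(-249\right)^{2} = 62001$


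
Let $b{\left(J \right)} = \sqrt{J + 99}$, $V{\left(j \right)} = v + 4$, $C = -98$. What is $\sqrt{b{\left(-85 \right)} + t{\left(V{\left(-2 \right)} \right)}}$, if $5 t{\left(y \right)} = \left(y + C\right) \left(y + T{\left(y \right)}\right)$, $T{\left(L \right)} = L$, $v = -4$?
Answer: $\sqrt[4]{14} \approx 1.9343$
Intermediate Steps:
$V{\left(j \right)} = 0$ ($V{\left(j \right)} = -4 + 4 = 0$)
$b{\left(J \right)} = \sqrt{99 + J}$
$t{\left(y \right)} = \frac{2 y \left(-98 + y\right)}{5}$ ($t{\left(y \right)} = \frac{\left(y - 98\right) \left(y + y\right)}{5} = \frac{\left(-98 + y\right) 2 y}{5} = \frac{2 y \left(-98 + y\right)}{5}$)
$\sqrt{b{\left(-85 \right)} + t{\left(V{\left(-2 \right)} \right)}} = \sqrt{\sqrt{99 - 85} + \frac{2}{5} \cdot 0 \left(-98 + 0\right)} = \sqrt{\sqrt{14} + \frac{2}{5} \cdot 0 \left(-98\right)} = \sqrt{\sqrt{14} + 0} = \sqrt{\sqrt{14}} = \sqrt[4]{14}$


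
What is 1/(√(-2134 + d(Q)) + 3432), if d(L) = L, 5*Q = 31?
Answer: 17160/58903759 - I*√53195/58903759 ≈ 0.00029132 - 3.9155e-6*I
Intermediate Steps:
Q = 31/5 (Q = (⅕)*31 = 31/5 ≈ 6.2000)
1/(√(-2134 + d(Q)) + 3432) = 1/(√(-2134 + 31/5) + 3432) = 1/(√(-10639/5) + 3432) = 1/(I*√53195/5 + 3432) = 1/(3432 + I*√53195/5)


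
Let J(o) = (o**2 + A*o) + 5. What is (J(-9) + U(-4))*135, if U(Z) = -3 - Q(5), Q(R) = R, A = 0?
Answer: 10530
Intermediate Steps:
J(o) = 5 + o**2 (J(o) = (o**2 + 0*o) + 5 = (o**2 + 0) + 5 = o**2 + 5 = 5 + o**2)
U(Z) = -8 (U(Z) = -3 - 1*5 = -3 - 5 = -8)
(J(-9) + U(-4))*135 = ((5 + (-9)**2) - 8)*135 = ((5 + 81) - 8)*135 = (86 - 8)*135 = 78*135 = 10530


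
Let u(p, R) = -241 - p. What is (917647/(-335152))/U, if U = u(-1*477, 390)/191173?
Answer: -175429329931/79095872 ≈ -2217.9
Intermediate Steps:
U = 236/191173 (U = (-241 - (-1)*477)/191173 = (-241 - 1*(-477))*(1/191173) = (-241 + 477)*(1/191173) = 236*(1/191173) = 236/191173 ≈ 0.0012345)
(917647/(-335152))/U = (917647/(-335152))/(236/191173) = (917647*(-1/335152))*(191173/236) = -917647/335152*191173/236 = -175429329931/79095872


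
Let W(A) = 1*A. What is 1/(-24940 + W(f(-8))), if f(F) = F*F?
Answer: -1/24876 ≈ -4.0199e-5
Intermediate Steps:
f(F) = F²
W(A) = A
1/(-24940 + W(f(-8))) = 1/(-24940 + (-8)²) = 1/(-24940 + 64) = 1/(-24876) = -1/24876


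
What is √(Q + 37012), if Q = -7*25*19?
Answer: 3*√3743 ≈ 183.54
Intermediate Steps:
Q = -3325 (Q = -175*19 = -3325)
√(Q + 37012) = √(-3325 + 37012) = √33687 = 3*√3743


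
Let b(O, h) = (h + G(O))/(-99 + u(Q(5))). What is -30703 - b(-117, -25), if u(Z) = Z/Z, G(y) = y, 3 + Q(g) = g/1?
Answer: -1504518/49 ≈ -30704.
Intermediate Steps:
Q(g) = -3 + g (Q(g) = -3 + g/1 = -3 + g*1 = -3 + g)
u(Z) = 1
b(O, h) = -O/98 - h/98 (b(O, h) = (h + O)/(-99 + 1) = (O + h)/(-98) = (O + h)*(-1/98) = -O/98 - h/98)
-30703 - b(-117, -25) = -30703 - (-1/98*(-117) - 1/98*(-25)) = -30703 - (117/98 + 25/98) = -30703 - 1*71/49 = -30703 - 71/49 = -1504518/49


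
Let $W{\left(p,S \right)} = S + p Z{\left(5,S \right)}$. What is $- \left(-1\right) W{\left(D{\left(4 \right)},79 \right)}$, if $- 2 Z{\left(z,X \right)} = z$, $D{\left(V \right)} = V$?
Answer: $69$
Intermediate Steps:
$Z{\left(z,X \right)} = - \frac{z}{2}$
$W{\left(p,S \right)} = S - \frac{5 p}{2}$ ($W{\left(p,S \right)} = S + p \left(\left(- \frac{1}{2}\right) 5\right) = S + p \left(- \frac{5}{2}\right) = S - \frac{5 p}{2}$)
$- \left(-1\right) W{\left(D{\left(4 \right)},79 \right)} = - \left(-1\right) \left(79 - 10\right) = - \left(-1\right) 69 = \left(-1\right) \left(-69\right) = 69$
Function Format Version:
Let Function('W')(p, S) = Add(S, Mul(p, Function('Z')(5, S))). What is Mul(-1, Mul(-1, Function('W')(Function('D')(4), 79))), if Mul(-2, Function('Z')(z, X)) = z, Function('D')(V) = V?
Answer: 69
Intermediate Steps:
Function('Z')(z, X) = Mul(Rational(-1, 2), z)
Function('W')(p, S) = Add(S, Mul(Rational(-5, 2), p)) (Function('W')(p, S) = Add(S, Mul(p, Mul(Rational(-1, 2), 5))) = Add(S, Mul(p, Rational(-5, 2))) = Add(S, Mul(Rational(-5, 2), p)))
Mul(-1, Mul(-1, Function('W')(Function('D')(4), 79))) = Mul(-1, Mul(-1, Add(79, Mul(Rational(-5, 2), 4)))) = Mul(-1, Mul(-1, Add(79, -10))) = Mul(-1, Mul(-1, 69)) = Mul(-1, -69) = 69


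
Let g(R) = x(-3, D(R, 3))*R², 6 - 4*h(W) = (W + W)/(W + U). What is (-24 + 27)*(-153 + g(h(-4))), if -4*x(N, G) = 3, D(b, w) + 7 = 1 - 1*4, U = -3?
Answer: -362457/784 ≈ -462.32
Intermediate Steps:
D(b, w) = -10 (D(b, w) = -7 + (1 - 1*4) = -7 + (1 - 4) = -7 - 3 = -10)
x(N, G) = -¾ (x(N, G) = -¼*3 = -¾)
h(W) = 3/2 - W/(2*(-3 + W)) (h(W) = 3/2 - (W + W)/(4*(W - 3)) = 3/2 - 2*W/(4*(-3 + W)) = 3/2 - W/(2*(-3 + W)))
g(R) = -3*R²/4
(-24 + 27)*(-153 + g(h(-4))) = (-24 + 27)*(-153 - 3*(-9/2 - 4)²/(-3 - 4)²/4) = 3*(-153 - 3*(-17/2/(-7))²/4) = 3*(-153 - 3*(-⅐*(-17/2))²/4) = 3*(-153 - 3*(17/14)²/4) = 3*(-153 - ¾*289/196) = 3*(-153 - 867/784) = 3*(-120819/784) = -362457/784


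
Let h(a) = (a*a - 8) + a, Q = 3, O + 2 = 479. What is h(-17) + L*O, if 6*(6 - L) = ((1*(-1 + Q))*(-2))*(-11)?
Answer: -372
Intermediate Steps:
O = 477 (O = -2 + 479 = 477)
h(a) = -8 + a + a² (h(a) = (a² - 8) + a = (-8 + a²) + a = -8 + a + a²)
L = -4/3 (L = 6 - (1*(-1 + 3))*(-2)*(-11)/6 = 6 - (1*2)*(-2)*(-11)/6 = 6 - 2*(-2)*(-11)/6 = 6 - (-2)*(-11)/3 = 6 - ⅙*44 = 6 - 22/3 = -4/3 ≈ -1.3333)
h(-17) + L*O = (-8 - 17 + (-17)²) - 4/3*477 = (-8 - 17 + 289) - 636 = 264 - 636 = -372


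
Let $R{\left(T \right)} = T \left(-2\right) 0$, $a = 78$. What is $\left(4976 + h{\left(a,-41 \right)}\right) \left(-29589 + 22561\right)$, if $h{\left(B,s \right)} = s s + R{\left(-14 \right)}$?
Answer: $-46785396$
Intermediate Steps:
$R{\left(T \right)} = 0$ ($R{\left(T \right)} = - 2 T 0 = 0$)
$h{\left(B,s \right)} = s^{2}$ ($h{\left(B,s \right)} = s s + 0 = s^{2} + 0 = s^{2}$)
$\left(4976 + h{\left(a,-41 \right)}\right) \left(-29589 + 22561\right) = \left(4976 + \left(-41\right)^{2}\right) \left(-29589 + 22561\right) = \left(4976 + 1681\right) \left(-7028\right) = 6657 \left(-7028\right) = -46785396$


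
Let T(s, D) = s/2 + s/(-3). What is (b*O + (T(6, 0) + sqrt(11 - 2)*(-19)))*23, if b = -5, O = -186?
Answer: 20102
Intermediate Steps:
T(s, D) = s/6 (T(s, D) = s*(1/2) + s*(-1/3) = s/2 - s/3 = s/6)
(b*O + (T(6, 0) + sqrt(11 - 2)*(-19)))*23 = (-5*(-186) + ((1/6)*6 + sqrt(11 - 2)*(-19)))*23 = (930 + (1 + sqrt(9)*(-19)))*23 = (930 + (1 + 3*(-19)))*23 = (930 + (1 - 57))*23 = (930 - 56)*23 = 874*23 = 20102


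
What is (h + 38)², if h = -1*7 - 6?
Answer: 625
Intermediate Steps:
h = -13 (h = -7 - 6 = -13)
(h + 38)² = (-13 + 38)² = 25² = 625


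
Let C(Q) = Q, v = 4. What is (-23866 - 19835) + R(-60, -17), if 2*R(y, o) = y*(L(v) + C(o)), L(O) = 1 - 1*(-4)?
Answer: -43341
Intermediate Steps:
L(O) = 5 (L(O) = 1 + 4 = 5)
R(y, o) = y*(5 + o)/2 (R(y, o) = (y*(5 + o))/2 = y*(5 + o)/2)
(-23866 - 19835) + R(-60, -17) = (-23866 - 19835) + (1/2)*(-60)*(5 - 17) = -43701 + (1/2)*(-60)*(-12) = -43701 + 360 = -43341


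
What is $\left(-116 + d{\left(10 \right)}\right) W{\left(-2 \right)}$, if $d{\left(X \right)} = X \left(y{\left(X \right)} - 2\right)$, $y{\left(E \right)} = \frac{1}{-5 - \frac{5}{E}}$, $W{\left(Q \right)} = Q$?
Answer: $\frac{3032}{11} \approx 275.64$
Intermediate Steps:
$d{\left(X \right)} = X \left(-2 - \frac{X}{5 + 5 X}\right)$ ($d{\left(X \right)} = X \left(- \frac{X}{5 + 5 X} - 2\right) = X \left(-2 - \frac{X}{5 + 5 X}\right)$)
$\left(-116 + d{\left(10 \right)}\right) W{\left(-2 \right)} = \left(-116 - \frac{10 \left(10 + 11 \cdot 10\right)}{5 + 5 \cdot 10}\right) \left(-2\right) = \left(-116 - \frac{10 \left(10 + 110\right)}{5 + 50}\right) \left(-2\right) = \left(-116 - 10 \cdot \frac{1}{55} \cdot 120\right) \left(-2\right) = \left(-116 - \frac{240}{11}\right) \left(-2\right) = \left(- \frac{1516}{11}\right) \left(-2\right) = \frac{3032}{11}$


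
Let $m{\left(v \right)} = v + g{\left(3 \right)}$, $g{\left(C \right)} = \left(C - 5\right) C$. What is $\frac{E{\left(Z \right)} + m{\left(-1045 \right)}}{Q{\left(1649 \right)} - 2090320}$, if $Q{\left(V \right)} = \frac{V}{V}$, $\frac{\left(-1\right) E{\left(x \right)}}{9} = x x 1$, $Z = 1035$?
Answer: $\frac{9642076}{2090319} \approx 4.6127$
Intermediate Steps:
$g{\left(C \right)} = C \left(-5 + C\right)$ ($g{\left(C \right)} = \left(-5 + C\right) C = C \left(-5 + C\right)$)
$E{\left(x \right)} = - 9 x^{2}$ ($E{\left(x \right)} = - 9 x x 1 = - 9 x^{2} \cdot 1 = - 9 x^{2}$)
$Q{\left(V \right)} = 1$
$m{\left(v \right)} = -6 + v$ ($m{\left(v \right)} = v + 3 \left(-5 + 3\right) = v + 3 \left(-2\right) = v - 6 = -6 + v$)
$\frac{E{\left(Z \right)} + m{\left(-1045 \right)}}{Q{\left(1649 \right)} - 2090320} = \frac{- 9 \cdot 1035^{2} - 1051}{1 - 2090320} = \frac{\left(-9\right) 1071225 - 1051}{-2090319} = \left(-9641025 - 1051\right) \left(- \frac{1}{2090319}\right) = \left(-9642076\right) \left(- \frac{1}{2090319}\right) = \frac{9642076}{2090319}$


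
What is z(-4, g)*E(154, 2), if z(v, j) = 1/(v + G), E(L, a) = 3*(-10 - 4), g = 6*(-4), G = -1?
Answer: 42/5 ≈ 8.4000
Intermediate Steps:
g = -24
E(L, a) = -42 (E(L, a) = 3*(-14) = -42)
z(v, j) = 1/(-1 + v) (z(v, j) = 1/(v - 1) = 1/(-1 + v))
z(-4, g)*E(154, 2) = -42/(-1 - 4) = -42/(-5) = -1/5*(-42) = 42/5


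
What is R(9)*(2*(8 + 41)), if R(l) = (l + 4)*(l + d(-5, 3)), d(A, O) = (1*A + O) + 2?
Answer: 11466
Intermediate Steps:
d(A, O) = 2 + A + O (d(A, O) = (A + O) + 2 = 2 + A + O)
R(l) = l*(4 + l) (R(l) = (l + 4)*(l + (2 - 5 + 3)) = (4 + l)*(l + 0) = (4 + l)*l = l*(4 + l))
R(9)*(2*(8 + 41)) = (9*(4 + 9))*(2*(8 + 41)) = (9*13)*(2*49) = 117*98 = 11466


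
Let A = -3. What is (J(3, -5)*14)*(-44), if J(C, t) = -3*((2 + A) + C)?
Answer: 3696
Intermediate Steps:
J(C, t) = 3 - 3*C (J(C, t) = -3*((2 - 3) + C) = -3*(-1 + C) = 3 - 3*C)
(J(3, -5)*14)*(-44) = ((3 - 3*3)*14)*(-44) = ((3 - 9)*14)*(-44) = -6*14*(-44) = -84*(-44) = 3696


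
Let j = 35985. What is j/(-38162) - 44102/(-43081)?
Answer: 132750739/1644057122 ≈ 0.080746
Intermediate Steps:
j/(-38162) - 44102/(-43081) = 35985/(-38162) - 44102/(-43081) = 35985*(-1/38162) - 44102*(-1/43081) = -35985/38162 + 44102/43081 = 132750739/1644057122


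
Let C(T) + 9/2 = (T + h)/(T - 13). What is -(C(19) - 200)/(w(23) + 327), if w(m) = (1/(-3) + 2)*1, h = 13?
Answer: 1195/1972 ≈ 0.60598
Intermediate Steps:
C(T) = -9/2 + (13 + T)/(-13 + T) (C(T) = -9/2 + (T + 13)/(T - 13) = -9/2 + (13 + T)/(-13 + T))
w(m) = 5/3 (w(m) = (-⅓ + 2)*1 = (5/3)*1 = 5/3)
-(C(19) - 200)/(w(23) + 327) = -((143 - 7*19)/(2*(-13 + 19)) - 200)/(5/3 + 327) = -((½)*(143 - 133)/6 - 200)/986/3 = -((½)*(⅙)*10 - 200)*3/986 = -(⅚ - 200)*3/986 = -(-1195)*3/(6*986) = -1*(-1195/1972) = 1195/1972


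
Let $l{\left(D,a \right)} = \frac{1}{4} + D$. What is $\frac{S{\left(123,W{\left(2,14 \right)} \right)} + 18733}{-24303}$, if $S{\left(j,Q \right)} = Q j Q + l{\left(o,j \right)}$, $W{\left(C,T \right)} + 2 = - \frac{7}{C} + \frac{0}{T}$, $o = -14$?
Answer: $- \frac{7480}{8101} \approx -0.92334$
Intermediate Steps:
$l{\left(D,a \right)} = \frac{1}{4} + D$
$W{\left(C,T \right)} = -2 - \frac{7}{C}$ ($W{\left(C,T \right)} = -2 + \left(- \frac{7}{C} + \frac{0}{T}\right) = -2 + \left(- \frac{7}{C} + 0\right) = -2 - \frac{7}{C}$)
$S{\left(j,Q \right)} = - \frac{55}{4} + j Q^{2}$ ($S{\left(j,Q \right)} = Q j Q + \left(\frac{1}{4} - 14\right) = j Q^{2} - \frac{55}{4} = - \frac{55}{4} + j Q^{2}$)
$\frac{S{\left(123,W{\left(2,14 \right)} \right)} + 18733}{-24303} = \frac{\left(- \frac{55}{4} + 123 \left(-2 - \frac{7}{2}\right)^{2}\right) + 18733}{-24303} = \left(\left(- \frac{55}{4} + 123 \left(-2 - \frac{7}{2}\right)^{2}\right) + 18733\right) \left(- \frac{1}{24303}\right) = \left(\left(- \frac{55}{4} + 123 \left(- \frac{11}{2}\right)^{2}\right) + 18733\right) \left(- \frac{1}{24303}\right) = \left(\left(- \frac{55}{4} + 123 \cdot \frac{121}{4}\right) + 18733\right) \left(- \frac{1}{24303}\right) = \left(\left(- \frac{55}{4} + \frac{14883}{4}\right) + 18733\right) \left(- \frac{1}{24303}\right) = \left(3707 + 18733\right) \left(- \frac{1}{24303}\right) = 22440 \left(- \frac{1}{24303}\right) = - \frac{7480}{8101}$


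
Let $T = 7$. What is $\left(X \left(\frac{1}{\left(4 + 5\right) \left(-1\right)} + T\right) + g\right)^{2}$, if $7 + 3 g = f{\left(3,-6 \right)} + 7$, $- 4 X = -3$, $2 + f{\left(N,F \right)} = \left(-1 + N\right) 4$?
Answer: $\frac{1849}{36} \approx 51.361$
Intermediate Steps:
$f{\left(N,F \right)} = -6 + 4 N$ ($f{\left(N,F \right)} = -2 + \left(-1 + N\right) 4 = -2 + \left(-4 + 4 N\right) = -6 + 4 N$)
$X = \frac{3}{4}$ ($X = \left(- \frac{1}{4}\right) \left(-3\right) = \frac{3}{4} \approx 0.75$)
$g = 2$ ($g = - \frac{7}{3} + \frac{\left(-6 + 4 \cdot 3\right) + 7}{3} = - \frac{7}{3} + \frac{\left(-6 + 12\right) + 7}{3} = - \frac{7}{3} + \frac{6 + 7}{3} = - \frac{7}{3} + \frac{1}{3} \cdot 13 = - \frac{7}{3} + \frac{13}{3} = 2$)
$\left(X \left(\frac{1}{\left(4 + 5\right) \left(-1\right)} + T\right) + g\right)^{2} = \left(\frac{3 \left(\frac{1}{\left(4 + 5\right) \left(-1\right)} + 7\right)}{4} + 2\right)^{2} = \left(\frac{3 \left(\frac{1}{9 \left(-1\right)} + 7\right)}{4} + 2\right)^{2} = \left(\frac{3 \left(\frac{1}{-9} + 7\right)}{4} + 2\right)^{2} = \left(\frac{3 \left(- \frac{1}{9} + 7\right)}{4} + 2\right)^{2} = \left(\frac{3}{4} \cdot \frac{62}{9} + 2\right)^{2} = \left(\frac{31}{6} + 2\right)^{2} = \left(\frac{43}{6}\right)^{2} = \frac{1849}{36}$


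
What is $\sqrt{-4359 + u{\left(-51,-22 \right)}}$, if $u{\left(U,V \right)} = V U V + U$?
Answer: $i \sqrt{29094} \approx 170.57 i$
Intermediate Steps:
$u{\left(U,V \right)} = U + U V^{2}$ ($u{\left(U,V \right)} = U V V + U = U V^{2} + U = U + U V^{2}$)
$\sqrt{-4359 + u{\left(-51,-22 \right)}} = \sqrt{-4359 - 51 \left(1 + \left(-22\right)^{2}\right)} = \sqrt{-4359 - 51 \left(1 + 484\right)} = \sqrt{-4359 - 24735} = \sqrt{-29094} = i \sqrt{29094}$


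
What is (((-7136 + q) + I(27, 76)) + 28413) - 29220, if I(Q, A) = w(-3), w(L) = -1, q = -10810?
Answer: -18754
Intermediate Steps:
I(Q, A) = -1
(((-7136 + q) + I(27, 76)) + 28413) - 29220 = (((-7136 - 10810) - 1) + 28413) - 29220 = ((-17946 - 1) + 28413) - 29220 = (-17947 + 28413) - 29220 = 10466 - 29220 = -18754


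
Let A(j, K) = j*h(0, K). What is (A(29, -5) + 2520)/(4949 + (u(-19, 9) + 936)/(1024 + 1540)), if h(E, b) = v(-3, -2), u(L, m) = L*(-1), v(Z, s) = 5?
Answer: 6833060/12690191 ≈ 0.53845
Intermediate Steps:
u(L, m) = -L
h(E, b) = 5
A(j, K) = 5*j (A(j, K) = j*5 = 5*j)
(A(29, -5) + 2520)/(4949 + (u(-19, 9) + 936)/(1024 + 1540)) = (5*29 + 2520)/(4949 + (-1*(-19) + 936)/(1024 + 1540)) = (145 + 2520)/(4949 + (19 + 936)/2564) = 2665/(4949 + 955*(1/2564)) = 2665/(4949 + 955/2564) = 2665/(12690191/2564) = 2665*(2564/12690191) = 6833060/12690191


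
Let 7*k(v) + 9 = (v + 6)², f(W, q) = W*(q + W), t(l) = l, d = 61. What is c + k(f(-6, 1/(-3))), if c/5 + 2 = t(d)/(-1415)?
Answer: 525104/1981 ≈ 265.07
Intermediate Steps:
f(W, q) = W*(W + q)
c = -2891/283 (c = -10 + 5*(61/(-1415)) = -10 + 5*(61*(-1/1415)) = -10 + 5*(-61/1415) = -10 - 61/283 = -2891/283 ≈ -10.216)
k(v) = -9/7 + (6 + v)²/7 (k(v) = -9/7 + (v + 6)²/7 = -9/7 + (6 + v)²/7)
c + k(f(-6, 1/(-3))) = -2891/283 + (-9/7 + (6 - 6*(-6 + 1/(-3)))²/7) = -2891/283 + (-9/7 + (6 - 6*(-6 - ⅓))²/7) = -2891/283 + (-9/7 + (6 - 6*(-19/3))²/7) = -2891/283 + (-9/7 + (6 + 38)²/7) = -2891/283 + (-9/7 + (⅐)*44²) = -2891/283 + (-9/7 + (⅐)*1936) = -2891/283 + (-9/7 + 1936/7) = -2891/283 + 1927/7 = 525104/1981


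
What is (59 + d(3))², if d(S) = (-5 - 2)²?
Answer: 11664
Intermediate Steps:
d(S) = 49 (d(S) = (-7)² = 49)
(59 + d(3))² = (59 + 49)² = 108² = 11664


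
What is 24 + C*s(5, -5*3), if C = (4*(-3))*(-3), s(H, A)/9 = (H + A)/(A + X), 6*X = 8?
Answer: 10704/41 ≈ 261.07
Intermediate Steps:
X = 4/3 (X = (⅙)*8 = 4/3 ≈ 1.3333)
s(H, A) = 9*(A + H)/(4/3 + A) (s(H, A) = 9*((H + A)/(A + 4/3)) = 9*((A + H)/(4/3 + A)) = 9*(A + H)/(4/3 + A))
C = 36 (C = -12*(-3) = 36)
24 + C*s(5, -5*3) = 24 + 36*(27*(-5*3 + 5)/(4 + 3*(-5*3))) = 24 + 36*(27*(-15 + 5)/(4 + 3*(-15))) = 24 + 36*(27*(-10)/(4 - 45)) = 24 + 36*(27*(-10)/(-41)) = 24 + 36*(27*(-1/41)*(-10)) = 24 + 36*(270/41) = 24 + 9720/41 = 10704/41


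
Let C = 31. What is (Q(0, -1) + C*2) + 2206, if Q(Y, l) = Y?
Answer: 2268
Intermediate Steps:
(Q(0, -1) + C*2) + 2206 = (0 + 31*2) + 2206 = (0 + 62) + 2206 = 62 + 2206 = 2268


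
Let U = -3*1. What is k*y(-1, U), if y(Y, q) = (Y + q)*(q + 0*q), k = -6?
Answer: -72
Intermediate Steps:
U = -3
y(Y, q) = q*(Y + q) (y(Y, q) = (Y + q)*(q + 0) = (Y + q)*q = q*(Y + q))
k*y(-1, U) = -(-18)*(-1 - 3) = -(-18)*(-4) = -6*12 = -72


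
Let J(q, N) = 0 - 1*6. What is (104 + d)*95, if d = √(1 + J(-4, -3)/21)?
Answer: 9880 + 95*√35/7 ≈ 9960.3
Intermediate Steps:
J(q, N) = -6 (J(q, N) = 0 - 6 = -6)
d = √35/7 (d = √(1 - 6/21) = √(1 - 6*1/21) = √(1 - 2/7) = √(5/7) = √35/7 ≈ 0.84515)
(104 + d)*95 = (104 + √35/7)*95 = 9880 + 95*√35/7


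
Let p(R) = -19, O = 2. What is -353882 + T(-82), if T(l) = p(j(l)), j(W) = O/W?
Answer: -353901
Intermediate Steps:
j(W) = 2/W
T(l) = -19
-353882 + T(-82) = -353882 - 19 = -353901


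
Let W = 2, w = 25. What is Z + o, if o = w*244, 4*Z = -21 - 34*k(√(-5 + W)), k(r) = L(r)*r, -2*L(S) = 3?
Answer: 24379/4 + 51*I*√3/4 ≈ 6094.8 + 22.084*I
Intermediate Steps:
L(S) = -3/2 (L(S) = -½*3 = -3/2)
k(r) = -3*r/2
Z = -21/4 + 51*I*√3/4 (Z = (-21 - (-51)*√(-5 + 2))/4 = (-21 - (-51)*√(-3))/4 = (-21 - (-51)*I*√3)/4 = (-21 + 51*I*√3)/4 = -21/4 + 51*I*√3/4 ≈ -5.25 + 22.084*I)
o = 6100 (o = 25*244 = 6100)
Z + o = (-21/4 + 51*I*√3/4) + 6100 = 24379/4 + 51*I*√3/4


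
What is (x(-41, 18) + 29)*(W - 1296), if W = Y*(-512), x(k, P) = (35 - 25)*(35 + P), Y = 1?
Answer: -1010672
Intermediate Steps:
x(k, P) = 350 + 10*P (x(k, P) = 10*(35 + P) = 350 + 10*P)
W = -512 (W = 1*(-512) = -512)
(x(-41, 18) + 29)*(W - 1296) = ((350 + 10*18) + 29)*(-512 - 1296) = ((350 + 180) + 29)*(-1808) = (530 + 29)*(-1808) = 559*(-1808) = -1010672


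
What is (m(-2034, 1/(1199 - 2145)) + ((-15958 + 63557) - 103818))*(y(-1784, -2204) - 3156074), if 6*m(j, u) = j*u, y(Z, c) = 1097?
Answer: 167790621219795/946 ≈ 1.7737e+11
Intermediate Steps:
m(j, u) = j*u/6 (m(j, u) = (j*u)/6 = j*u/6)
(m(-2034, 1/(1199 - 2145)) + ((-15958 + 63557) - 103818))*(y(-1784, -2204) - 3156074) = ((⅙)*(-2034)/(1199 - 2145) + ((-15958 + 63557) - 103818))*(1097 - 3156074) = ((⅙)*(-2034)/(-946) + (47599 - 103818))*(-3154977) = ((⅙)*(-2034)*(-1/946) - 56219)*(-3154977) = (339/946 - 56219)*(-3154977) = -53182835/946*(-3154977) = 167790621219795/946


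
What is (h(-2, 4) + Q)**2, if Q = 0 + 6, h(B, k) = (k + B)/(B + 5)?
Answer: 400/9 ≈ 44.444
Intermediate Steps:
h(B, k) = (B + k)/(5 + B)
Q = 6
(h(-2, 4) + Q)**2 = ((-2 + 4)/(5 - 2) + 6)**2 = (2/3 + 6)**2 = (20/3)**2 = 400/9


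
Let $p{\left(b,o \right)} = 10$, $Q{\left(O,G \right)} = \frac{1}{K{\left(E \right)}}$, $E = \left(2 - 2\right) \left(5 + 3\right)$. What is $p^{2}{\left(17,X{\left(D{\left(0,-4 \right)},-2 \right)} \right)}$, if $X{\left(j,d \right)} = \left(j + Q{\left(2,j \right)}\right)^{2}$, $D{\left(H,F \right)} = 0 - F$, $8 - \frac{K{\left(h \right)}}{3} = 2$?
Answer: $100$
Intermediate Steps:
$E = 0$ ($E = 0 \cdot 8 = 0$)
$K{\left(h \right)} = 18$ ($K{\left(h \right)} = 24 - 6 = 18$)
$D{\left(H,F \right)} = - F$
$Q{\left(O,G \right)} = \frac{1}{18}$
$X{\left(j,d \right)} = \left(\frac{1}{18} + j\right)^{2}$ ($X{\left(j,d \right)} = \left(j + \frac{1}{18}\right)^{2} = \left(\frac{1}{18} + j\right)^{2}$)
$p^{2}{\left(17,X{\left(D{\left(0,-4 \right)},-2 \right)} \right)} = 10^{2} = 100$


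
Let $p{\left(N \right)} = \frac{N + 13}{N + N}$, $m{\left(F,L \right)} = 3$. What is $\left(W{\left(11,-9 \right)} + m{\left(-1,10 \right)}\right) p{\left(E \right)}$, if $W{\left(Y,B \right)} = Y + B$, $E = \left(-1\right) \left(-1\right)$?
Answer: $35$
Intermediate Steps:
$E = 1$
$W{\left(Y,B \right)} = B + Y$
$p{\left(N \right)} = \frac{13 + N}{2 N}$
$\left(W{\left(11,-9 \right)} + m{\left(-1,10 \right)}\right) p{\left(E \right)} = \left(\left(-9 + 11\right) + 3\right) \frac{13 + 1}{2 \cdot 1} = \left(2 + 3\right) \frac{1}{2} \cdot 1 \cdot 14 = 5 \cdot 7 = 35$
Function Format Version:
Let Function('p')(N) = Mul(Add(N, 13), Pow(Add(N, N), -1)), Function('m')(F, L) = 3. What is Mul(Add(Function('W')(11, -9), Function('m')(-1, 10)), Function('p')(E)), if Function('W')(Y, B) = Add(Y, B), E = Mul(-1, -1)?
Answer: 35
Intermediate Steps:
E = 1
Function('W')(Y, B) = Add(B, Y)
Function('p')(N) = Mul(Rational(1, 2), Pow(N, -1), Add(13, N)) (Function('p')(N) = Mul(Add(13, N), Pow(Mul(2, N), -1)) = Mul(Add(13, N), Mul(Rational(1, 2), Pow(N, -1))) = Mul(Rational(1, 2), Pow(N, -1), Add(13, N)))
Mul(Add(Function('W')(11, -9), Function('m')(-1, 10)), Function('p')(E)) = Mul(Add(Add(-9, 11), 3), Mul(Rational(1, 2), Pow(1, -1), Add(13, 1))) = Mul(Add(2, 3), Mul(Rational(1, 2), 1, 14)) = Mul(5, 7) = 35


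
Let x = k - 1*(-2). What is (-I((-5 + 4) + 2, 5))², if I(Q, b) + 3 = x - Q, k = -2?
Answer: 16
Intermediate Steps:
x = 0 (x = -2 - 1*(-2) = -2 + 2 = 0)
I(Q, b) = -3 - Q (I(Q, b) = -3 + (0 - Q) = -3 - Q)
(-I((-5 + 4) + 2, 5))² = (-(-3 - ((-5 + 4) + 2)))² = (-(-3 - (-1 + 2)))² = (-(-3 - 1*1))² = (-(-3 - 1))² = (-1*(-4))² = 4² = 16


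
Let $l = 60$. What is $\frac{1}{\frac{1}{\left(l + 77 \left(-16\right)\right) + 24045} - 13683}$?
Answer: $- \frac{22873}{312971258} \approx -7.3083 \cdot 10^{-5}$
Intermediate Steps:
$\frac{1}{\frac{1}{\left(l + 77 \left(-16\right)\right) + 24045} - 13683} = \frac{1}{\frac{1}{\left(60 + 77 \left(-16\right)\right) + 24045} - 13683} = \frac{1}{\frac{1}{\left(60 - 1232\right) + 24045} - 13683} = \frac{1}{\frac{1}{-1172 + 24045} - 13683} = \frac{1}{\frac{1}{22873} - 13683} = \frac{1}{- \frac{312971258}{22873}} = - \frac{22873}{312971258}$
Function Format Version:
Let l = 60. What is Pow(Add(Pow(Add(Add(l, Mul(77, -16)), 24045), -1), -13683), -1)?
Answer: Rational(-22873, 312971258) ≈ -7.3083e-5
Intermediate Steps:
Pow(Add(Pow(Add(Add(l, Mul(77, -16)), 24045), -1), -13683), -1) = Pow(Add(Pow(Add(Add(60, Mul(77, -16)), 24045), -1), -13683), -1) = Pow(Add(Pow(Add(Add(60, -1232), 24045), -1), -13683), -1) = Pow(Add(Pow(Add(-1172, 24045), -1), -13683), -1) = Pow(Add(Pow(22873, -1), -13683), -1) = Pow(Add(Rational(1, 22873), -13683), -1) = Pow(Rational(-312971258, 22873), -1) = Rational(-22873, 312971258)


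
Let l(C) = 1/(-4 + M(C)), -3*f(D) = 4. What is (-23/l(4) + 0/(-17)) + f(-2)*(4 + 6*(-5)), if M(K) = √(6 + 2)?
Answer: 380/3 - 46*√2 ≈ 61.613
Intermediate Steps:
M(K) = 2*√2 (M(K) = √8 = 2*√2)
f(D) = -4/3 (f(D) = -⅓*4 = -4/3)
l(C) = 1/(-4 + 2*√2)
(-23/l(4) + 0/(-17)) + f(-2)*(4 + 6*(-5)) = (-23/(-½ - √2/4) + 0/(-17)) - 4*(4 + 6*(-5))/3 = (-23/(-½ - √2/4) + 0*(-1/17)) - 4*(4 - 30)/3 = (-23/(-½ - √2/4) + 0) - 4/3*(-26) = -23/(-½ - √2/4) + 104/3 = 104/3 - 23/(-½ - √2/4)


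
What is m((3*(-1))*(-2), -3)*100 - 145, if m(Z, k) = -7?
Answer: -845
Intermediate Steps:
m((3*(-1))*(-2), -3)*100 - 145 = -7*100 - 145 = -700 - 145 = -845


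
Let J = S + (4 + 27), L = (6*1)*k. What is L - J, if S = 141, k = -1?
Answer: -178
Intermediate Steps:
L = -6 (L = (6*1)*(-1) = 6*(-1) = -6)
J = 172 (J = 141 + (4 + 27) = 141 + 31 = 172)
L - J = -6 - 1*172 = -6 - 172 = -178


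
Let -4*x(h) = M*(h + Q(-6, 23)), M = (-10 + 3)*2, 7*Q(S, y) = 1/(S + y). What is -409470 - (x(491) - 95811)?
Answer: -5361418/17 ≈ -3.1538e+5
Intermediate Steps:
Q(S, y) = 1/(7*(S + y))
M = -14 (M = -7*2 = -14)
x(h) = 1/34 + 7*h/2 (x(h) = -(-7)*(h + 1/(7*(-6 + 23)))/2 = -(-7)*(h + (⅐)/17)/2 = -(-7)*(h + (⅐)*(1/17))/2 = -(-7)*(h + 1/119)/2 = -(-7)*(1/119 + h)/2 = -(-2/17 - 14*h)/4 = 1/34 + 7*h/2)
-409470 - (x(491) - 95811) = -409470 - ((1/34 + (7/2)*491) - 95811) = -409470 - ((1/34 + 3437/2) - 95811) = -409470 - (29215/17 - 95811) = -409470 - 1*(-1599572/17) = -409470 + 1599572/17 = -5361418/17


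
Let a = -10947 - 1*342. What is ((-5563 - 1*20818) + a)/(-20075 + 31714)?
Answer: -37670/11639 ≈ -3.2365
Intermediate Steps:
a = -11289 (a = -10947 - 342 = -11289)
((-5563 - 1*20818) + a)/(-20075 + 31714) = ((-5563 - 1*20818) - 11289)/(-20075 + 31714) = ((-5563 - 20818) - 11289)/11639 = (-26381 - 11289)*(1/11639) = -37670*1/11639 = -37670/11639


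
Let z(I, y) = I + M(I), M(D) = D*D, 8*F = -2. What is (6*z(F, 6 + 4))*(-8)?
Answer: 9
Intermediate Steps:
F = -¼ (F = (⅛)*(-2) = -¼ ≈ -0.25000)
M(D) = D²
z(I, y) = I + I²
(6*z(F, 6 + 4))*(-8) = (6*(-(1 - ¼)/4))*(-8) = (6*(-¼*¾))*(-8) = (6*(-3/16))*(-8) = -9/8*(-8) = 9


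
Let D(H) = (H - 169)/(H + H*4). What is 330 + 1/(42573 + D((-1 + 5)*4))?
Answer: 1123876790/3405687 ≈ 330.00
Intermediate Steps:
D(H) = (-169 + H)/(5*H) (D(H) = (-169 + H)/(H + 4*H) = (-169 + H)/((5*H)) = (-169 + H)*(1/(5*H)) = (-169 + H)/(5*H))
330 + 1/(42573 + D((-1 + 5)*4)) = 330 + 1/(42573 + (-169 + (-1 + 5)*4)/(5*(((-1 + 5)*4)))) = 330 + 1/(42573 + (-169 + 4*4)/(5*((4*4)))) = 330 + 1/(42573 + (⅕)*(-169 + 16)/16) = 330 + 1/(42573 + (⅕)*(1/16)*(-153)) = 330 + 1/(42573 - 153/80) = 330 + 1/(3405687/80) = 330 + 80/3405687 = 1123876790/3405687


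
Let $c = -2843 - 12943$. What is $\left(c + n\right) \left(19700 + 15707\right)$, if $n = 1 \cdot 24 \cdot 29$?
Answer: $-534291630$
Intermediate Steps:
$c = -15786$ ($c = -2843 - 12943 = -15786$)
$n = 696$ ($n = 24 \cdot 29 = 696$)
$\left(c + n\right) \left(19700 + 15707\right) = \left(-15786 + 696\right) \left(19700 + 15707\right) = \left(-15090\right) 35407 = -534291630$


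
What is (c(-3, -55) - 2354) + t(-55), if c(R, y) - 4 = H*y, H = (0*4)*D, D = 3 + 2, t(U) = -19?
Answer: -2369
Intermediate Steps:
D = 5
H = 0 (H = (0*4)*5 = 0*5 = 0)
c(R, y) = 4 (c(R, y) = 4 + 0*y = 4 + 0 = 4)
(c(-3, -55) - 2354) + t(-55) = (4 - 2354) - 19 = -2350 - 19 = -2369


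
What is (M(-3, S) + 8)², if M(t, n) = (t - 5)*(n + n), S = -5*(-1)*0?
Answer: 64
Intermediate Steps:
S = 0 (S = 5*0 = 0)
M(t, n) = 2*n*(-5 + t) (M(t, n) = (-5 + t)*(2*n) = 2*n*(-5 + t))
(M(-3, S) + 8)² = (2*0*(-5 - 3) + 8)² = (2*0*(-8) + 8)² = (0 + 8)² = 8² = 64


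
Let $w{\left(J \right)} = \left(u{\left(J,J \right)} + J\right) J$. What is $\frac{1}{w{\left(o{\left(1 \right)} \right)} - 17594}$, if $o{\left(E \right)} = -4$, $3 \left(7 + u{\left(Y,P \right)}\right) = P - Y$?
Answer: $- \frac{1}{17550} \approx -5.698 \cdot 10^{-5}$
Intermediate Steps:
$u{\left(Y,P \right)} = -7 - \frac{Y}{3} + \frac{P}{3}$ ($u{\left(Y,P \right)} = -7 + \frac{P - Y}{3} = -7 + \left(- \frac{Y}{3} + \frac{P}{3}\right) = -7 - \frac{Y}{3} + \frac{P}{3}$)
$w{\left(J \right)} = J \left(-7 + J\right)$ ($w{\left(J \right)} = \left(\left(-7 - \frac{J}{3} + \frac{J}{3}\right) + J\right) J = \left(-7 + J\right) J = J \left(-7 + J\right)$)
$\frac{1}{w{\left(o{\left(1 \right)} \right)} - 17594} = \frac{1}{- 4 \left(-7 - 4\right) - 17594} = \frac{1}{\left(-4\right) \left(-11\right) - 17594} = \frac{1}{44 - 17594} = \frac{1}{-17550} = - \frac{1}{17550}$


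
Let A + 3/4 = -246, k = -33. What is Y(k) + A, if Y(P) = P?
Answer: -1119/4 ≈ -279.75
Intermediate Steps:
A = -987/4 (A = -3/4 - 246 = -987/4 ≈ -246.75)
Y(k) + A = -33 - 987/4 = -1119/4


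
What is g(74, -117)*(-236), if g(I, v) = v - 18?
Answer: 31860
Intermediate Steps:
g(I, v) = -18 + v
g(74, -117)*(-236) = (-18 - 117)*(-236) = -135*(-236) = 31860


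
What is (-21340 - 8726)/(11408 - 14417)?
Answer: 10022/1003 ≈ 9.9920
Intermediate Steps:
(-21340 - 8726)/(11408 - 14417) = -30066/(-3009) = -30066*(-1/3009) = 10022/1003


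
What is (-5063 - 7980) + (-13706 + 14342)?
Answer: -12407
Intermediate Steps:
(-5063 - 7980) + (-13706 + 14342) = -13043 + 636 = -12407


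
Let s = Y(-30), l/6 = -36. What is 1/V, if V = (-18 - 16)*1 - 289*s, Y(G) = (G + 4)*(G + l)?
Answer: -1/1848478 ≈ -5.4099e-7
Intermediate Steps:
l = -216 (l = 6*(-36) = -216)
Y(G) = (-216 + G)*(4 + G) (Y(G) = (G + 4)*(G - 216) = (4 + G)*(-216 + G) = (-216 + G)*(4 + G))
s = 6396 (s = -864 + (-30)² - 212*(-30) = -864 + 900 + 6360 = 6396)
V = -1848478 (V = (-18 - 16)*1 - 289*6396 = -34*1 - 1848444 = -34 - 1848444 = -1848478)
1/V = 1/(-1848478) = -1/1848478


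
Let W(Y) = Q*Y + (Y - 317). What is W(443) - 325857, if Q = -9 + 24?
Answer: -319086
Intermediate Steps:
Q = 15
W(Y) = -317 + 16*Y (W(Y) = 15*Y + (Y - 317) = 15*Y + (-317 + Y) = -317 + 16*Y)
W(443) - 325857 = (-317 + 16*443) - 325857 = (-317 + 7088) - 325857 = 6771 - 325857 = -319086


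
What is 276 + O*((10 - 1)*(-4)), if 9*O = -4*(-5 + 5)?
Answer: 276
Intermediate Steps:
O = 0 (O = (-4*(-5 + 5))/9 = (-4*0)/9 = (1/9)*0 = 0)
276 + O*((10 - 1)*(-4)) = 276 + 0*((10 - 1)*(-4)) = 276 + 0*(9*(-4)) = 276 + 0*(-36) = 276 + 0 = 276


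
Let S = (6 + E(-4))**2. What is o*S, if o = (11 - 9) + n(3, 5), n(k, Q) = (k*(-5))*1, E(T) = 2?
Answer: -832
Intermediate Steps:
n(k, Q) = -5*k (n(k, Q) = -5*k*1 = -5*k)
S = 64 (S = (6 + 2)**2 = 8**2 = 64)
o = -13 (o = (11 - 9) - 5*3 = 2 - 15 = -13)
o*S = -13*64 = -832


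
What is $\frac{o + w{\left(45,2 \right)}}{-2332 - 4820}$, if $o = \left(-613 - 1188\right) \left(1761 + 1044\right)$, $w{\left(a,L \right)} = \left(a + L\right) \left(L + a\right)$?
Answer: $\frac{1262399}{1788} \approx 706.04$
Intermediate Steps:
$w{\left(a,L \right)} = \left(L + a\right)^{2}$ ($w{\left(a,L \right)} = \left(L + a\right) \left(L + a\right) = \left(L + a\right)^{2}$)
$o = -5051805$ ($o = \left(-1801\right) 2805 = -5051805$)
$\frac{o + w{\left(45,2 \right)}}{-2332 - 4820} = \frac{-5051805 + \left(2 + 45\right)^{2}}{-2332 - 4820} = \frac{-5051805 + 47^{2}}{-7152} = \left(-5051805 + 2209\right) \left(- \frac{1}{7152}\right) = \left(-5049596\right) \left(- \frac{1}{7152}\right) = \frac{1262399}{1788}$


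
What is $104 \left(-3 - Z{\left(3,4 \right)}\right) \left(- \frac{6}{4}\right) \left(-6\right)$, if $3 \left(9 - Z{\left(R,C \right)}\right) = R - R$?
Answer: $-11232$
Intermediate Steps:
$Z{\left(R,C \right)} = 9$ ($Z{\left(R,C \right)} = 9 - \frac{R - R}{3} = 9 - 0 = 9 + 0 = 9$)
$104 \left(-3 - Z{\left(3,4 \right)}\right) \left(- \frac{6}{4}\right) \left(-6\right) = 104 \left(-3 - 9\right) \left(- \frac{6}{4}\right) \left(-6\right) = 104 \left(-3 - 9\right) \left(\left(-6\right) \frac{1}{4}\right) \left(-6\right) = 104 \left(-12\right) \left(- \frac{3}{2}\right) \left(-6\right) = 104 \cdot 18 \left(-6\right) = 104 \left(-108\right) = -11232$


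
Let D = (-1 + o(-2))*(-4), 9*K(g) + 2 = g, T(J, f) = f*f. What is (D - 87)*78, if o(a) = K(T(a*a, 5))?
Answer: -21814/3 ≈ -7271.3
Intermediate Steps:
T(J, f) = f**2
K(g) = -2/9 + g/9
o(a) = 23/9 (o(a) = -2/9 + (1/9)*5**2 = -2/9 + (1/9)*25 = -2/9 + 25/9 = 23/9)
D = -56/9 (D = (-1 + 23/9)*(-4) = (14/9)*(-4) = -56/9 ≈ -6.2222)
(D - 87)*78 = (-56/9 - 87)*78 = -839/9*78 = -21814/3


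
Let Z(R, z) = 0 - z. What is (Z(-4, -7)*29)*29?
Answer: 5887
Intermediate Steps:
Z(R, z) = -z
(Z(-4, -7)*29)*29 = (-1*(-7)*29)*29 = (7*29)*29 = 203*29 = 5887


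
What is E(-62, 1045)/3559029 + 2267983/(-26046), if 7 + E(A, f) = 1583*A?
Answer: -2691457920515/30899489778 ≈ -87.104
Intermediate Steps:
E(A, f) = -7 + 1583*A
E(-62, 1045)/3559029 + 2267983/(-26046) = (-7 + 1583*(-62))/3559029 + 2267983/(-26046) = (-7 - 98146)*(1/3559029) + 2267983*(-1/26046) = -98153*1/3559029 - 2267983/26046 = -98153/3559029 - 2267983/26046 = -2691457920515/30899489778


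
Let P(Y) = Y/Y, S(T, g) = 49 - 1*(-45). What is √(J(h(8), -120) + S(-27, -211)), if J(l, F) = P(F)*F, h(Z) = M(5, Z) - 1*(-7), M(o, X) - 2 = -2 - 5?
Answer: I*√26 ≈ 5.099*I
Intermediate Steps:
M(o, X) = -5 (M(o, X) = 2 + (-2 - 5) = 2 - 7 = -5)
S(T, g) = 94 (S(T, g) = 49 + 45 = 94)
P(Y) = 1
h(Z) = 2 (h(Z) = -5 - 1*(-7) = -5 + 7 = 2)
J(l, F) = F (J(l, F) = 1*F = F)
√(J(h(8), -120) + S(-27, -211)) = √(-120 + 94) = √(-26) = I*√26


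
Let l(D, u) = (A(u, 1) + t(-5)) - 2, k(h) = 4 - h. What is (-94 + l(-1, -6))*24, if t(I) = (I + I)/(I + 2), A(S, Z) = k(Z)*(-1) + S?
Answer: -2440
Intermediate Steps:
A(S, Z) = -4 + S + Z (A(S, Z) = (4 - Z)*(-1) + S = (-4 + Z) + S = -4 + S + Z)
t(I) = 2*I/(2 + I) (t(I) = (2*I)/(2 + I) = 2*I/(2 + I))
l(D, u) = -5/3 + u (l(D, u) = ((-4 + u + 1) + 2*(-5)/(2 - 5)) - 2 = ((-3 + u) + 2*(-5)/(-3)) - 2 = ((-3 + u) + 2*(-5)*(-1/3)) - 2 = ((-3 + u) + 10/3) - 2 = (1/3 + u) - 2 = -5/3 + u)
(-94 + l(-1, -6))*24 = (-94 + (-5/3 - 6))*24 = (-94 - 23/3)*24 = -305/3*24 = -2440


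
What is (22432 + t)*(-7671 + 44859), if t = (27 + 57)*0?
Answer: 834201216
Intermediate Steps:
t = 0 (t = 84*0 = 0)
(22432 + t)*(-7671 + 44859) = (22432 + 0)*(-7671 + 44859) = 22432*37188 = 834201216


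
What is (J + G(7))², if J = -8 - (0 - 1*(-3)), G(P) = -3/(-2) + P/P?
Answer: 289/4 ≈ 72.250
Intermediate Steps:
G(P) = 5/2 (G(P) = -3*(-½) + 1 = 3/2 + 1 = 5/2)
J = -11 (J = -8 - (0 + 3) = -8 - 1*3 = -8 - 3 = -11)
(J + G(7))² = (-11 + 5/2)² = (-17/2)² = 289/4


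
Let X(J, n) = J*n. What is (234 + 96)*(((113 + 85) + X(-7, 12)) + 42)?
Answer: 51480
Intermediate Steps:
(234 + 96)*(((113 + 85) + X(-7, 12)) + 42) = (234 + 96)*(((113 + 85) - 7*12) + 42) = 330*((198 - 84) + 42) = 330*(114 + 42) = 330*156 = 51480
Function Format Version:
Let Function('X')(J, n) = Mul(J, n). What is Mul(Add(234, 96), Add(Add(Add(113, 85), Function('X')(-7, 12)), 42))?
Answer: 51480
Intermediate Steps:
Mul(Add(234, 96), Add(Add(Add(113, 85), Function('X')(-7, 12)), 42)) = Mul(Add(234, 96), Add(Add(Add(113, 85), Mul(-7, 12)), 42)) = Mul(330, Add(Add(198, -84), 42)) = Mul(330, Add(114, 42)) = Mul(330, 156) = 51480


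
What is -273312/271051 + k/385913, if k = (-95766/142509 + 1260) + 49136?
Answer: -396498687331182/451719433914199 ≈ -0.87775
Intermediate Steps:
k = 2393929266/47503 (k = (-95766*1/142509 + 1260) + 49136 = (-31922/47503 + 1260) + 49136 = 59821858/47503 + 49136 = 2393929266/47503 ≈ 50395.)
-273312/271051 + k/385913 = -273312/271051 + (2393929266/47503)/385913 = -273312*1/271051 + (2393929266/47503)*(1/385913) = -273312/271051 + 2393929266/18332025239 = -396498687331182/451719433914199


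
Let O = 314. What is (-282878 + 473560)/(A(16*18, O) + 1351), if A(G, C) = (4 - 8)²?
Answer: 190682/1367 ≈ 139.49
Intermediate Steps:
A(G, C) = 16 (A(G, C) = (-4)² = 16)
(-282878 + 473560)/(A(16*18, O) + 1351) = (-282878 + 473560)/(16 + 1351) = 190682/1367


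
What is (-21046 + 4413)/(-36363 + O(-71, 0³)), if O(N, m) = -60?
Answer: 16633/36423 ≈ 0.45666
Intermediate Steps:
(-21046 + 4413)/(-36363 + O(-71, 0³)) = (-21046 + 4413)/(-36363 - 60) = -16633/(-36423) = -16633*(-1/36423) = 16633/36423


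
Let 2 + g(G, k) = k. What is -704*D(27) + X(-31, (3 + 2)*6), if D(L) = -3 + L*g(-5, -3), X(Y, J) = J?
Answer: 97182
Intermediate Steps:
g(G, k) = -2 + k
D(L) = -3 - 5*L (D(L) = -3 + L*(-2 - 3) = -3 + L*(-5) = -3 - 5*L)
-704*D(27) + X(-31, (3 + 2)*6) = -704*(-3 - 5*27) + (3 + 2)*6 = -704*(-3 - 135) + 5*6 = -704*(-138) + 30 = 97152 + 30 = 97182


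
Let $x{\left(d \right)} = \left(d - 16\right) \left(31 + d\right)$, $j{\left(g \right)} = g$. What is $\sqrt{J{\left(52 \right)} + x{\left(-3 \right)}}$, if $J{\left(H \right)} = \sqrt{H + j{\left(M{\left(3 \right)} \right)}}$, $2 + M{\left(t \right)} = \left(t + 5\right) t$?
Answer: $\sqrt{-532 + \sqrt{74}} \approx 22.878 i$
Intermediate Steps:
$M{\left(t \right)} = -2 + t \left(5 + t\right)$ ($M{\left(t \right)} = -2 + \left(t + 5\right) t = -2 + \left(5 + t\right) t = -2 + t \left(5 + t\right)$)
$x{\left(d \right)} = \left(-16 + d\right) \left(31 + d\right)$
$J{\left(H \right)} = \sqrt{22 + H}$ ($J{\left(H \right)} = \sqrt{H + \left(-2 + 3^{2} + 5 \cdot 3\right)} = \sqrt{H + \left(-2 + 9 + 15\right)} = \sqrt{H + 22} = \sqrt{22 + H}$)
$\sqrt{J{\left(52 \right)} + x{\left(-3 \right)}} = \sqrt{\sqrt{22 + 52} + \left(-496 + \left(-3\right)^{2} + 15 \left(-3\right)\right)} = \sqrt{\sqrt{74} - 532} = \sqrt{-532 + \sqrt{74}}$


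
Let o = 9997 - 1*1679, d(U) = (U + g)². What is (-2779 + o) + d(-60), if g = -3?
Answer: 9508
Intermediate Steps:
d(U) = (-3 + U)² (d(U) = (U - 3)² = (-3 + U)²)
o = 8318 (o = 9997 - 1679 = 8318)
(-2779 + o) + d(-60) = (-2779 + 8318) + (-3 - 60)² = 5539 + (-63)² = 5539 + 3969 = 9508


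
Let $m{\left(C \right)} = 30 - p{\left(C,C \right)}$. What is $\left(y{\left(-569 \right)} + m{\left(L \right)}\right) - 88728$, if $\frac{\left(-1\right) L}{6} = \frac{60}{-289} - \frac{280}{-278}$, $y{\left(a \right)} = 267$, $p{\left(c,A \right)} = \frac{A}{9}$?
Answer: $- \frac{10657020863}{120513} \approx -88431.0$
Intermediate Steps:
$p{\left(c,A \right)} = \frac{A}{9}$ ($p{\left(c,A \right)} = A \frac{1}{9} = \frac{A}{9}$)
$L = - \frac{192720}{40171}$ ($L = - 6 \left(\frac{60}{-289} - \frac{280}{-278}\right) = - 6 \left(60 \left(- \frac{1}{289}\right) - - \frac{140}{139}\right) = - 6 \left(- \frac{60}{289} + \frac{140}{139}\right) = \left(-6\right) \frac{32120}{40171} = - \frac{192720}{40171} \approx -4.7975$)
$m{\left(C \right)} = 30 - \frac{C}{9}$
$\left(y{\left(-569 \right)} + m{\left(L \right)}\right) - 88728 = \left(267 + \left(30 - - \frac{64240}{120513}\right)\right) - 88728 = \left(267 + \left(30 + \frac{64240}{120513}\right)\right) - 88728 = \left(267 + \frac{3679630}{120513}\right) - 88728 = \frac{35856601}{120513} - 88728 = - \frac{10657020863}{120513}$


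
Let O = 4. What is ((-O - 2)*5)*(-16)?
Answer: 480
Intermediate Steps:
((-O - 2)*5)*(-16) = ((-1*4 - 2)*5)*(-16) = ((-4 - 2)*5)*(-16) = -6*5*(-16) = -30*(-16) = 480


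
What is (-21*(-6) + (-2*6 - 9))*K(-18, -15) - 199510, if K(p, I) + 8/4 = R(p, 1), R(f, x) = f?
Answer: -201610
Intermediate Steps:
K(p, I) = -2 + p
(-21*(-6) + (-2*6 - 9))*K(-18, -15) - 199510 = (-21*(-6) + (-2*6 - 9))*(-2 - 18) - 199510 = (126 + (-12 - 9))*(-20) - 199510 = (126 - 21)*(-20) - 199510 = 105*(-20) - 199510 = -2100 - 199510 = -201610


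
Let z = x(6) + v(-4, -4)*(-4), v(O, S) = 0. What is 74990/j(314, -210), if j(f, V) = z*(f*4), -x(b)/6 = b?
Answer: -37495/22608 ≈ -1.6585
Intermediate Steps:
x(b) = -6*b
z = -36 (z = -6*6 + 0*(-4) = -36 + 0 = -36)
j(f, V) = -144*f (j(f, V) = -36*f*4 = -144*f)
74990/j(314, -210) = 74990/((-144*314)) = 74990/(-45216) = 74990*(-1/45216) = -37495/22608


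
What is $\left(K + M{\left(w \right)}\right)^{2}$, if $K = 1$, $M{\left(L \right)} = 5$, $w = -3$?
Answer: $36$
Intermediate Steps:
$\left(K + M{\left(w \right)}\right)^{2} = \left(1 + 5\right)^{2} = 6^{2} = 36$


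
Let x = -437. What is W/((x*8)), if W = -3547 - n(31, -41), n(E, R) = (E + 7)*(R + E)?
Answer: 3167/3496 ≈ 0.90589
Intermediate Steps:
n(E, R) = (7 + E)*(E + R)
W = -3167 (W = -3547 - (31² + 7*31 + 7*(-41) + 31*(-41)) = -3547 - (961 + 217 - 287 - 1271) = -3547 - 1*(-380) = -3547 + 380 = -3167)
W/((x*8)) = -3167/((-437*8)) = -3167/(-3496) = -3167*(-1/3496) = 3167/3496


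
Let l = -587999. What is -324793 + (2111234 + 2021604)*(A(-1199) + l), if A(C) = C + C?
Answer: -2440015481479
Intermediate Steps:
A(C) = 2*C
-324793 + (2111234 + 2021604)*(A(-1199) + l) = -324793 + (2111234 + 2021604)*(2*(-1199) - 587999) = -324793 + 4132838*(-2398 - 587999) = -324793 + 4132838*(-590397) = -324793 - 2440015156686 = -2440015481479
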